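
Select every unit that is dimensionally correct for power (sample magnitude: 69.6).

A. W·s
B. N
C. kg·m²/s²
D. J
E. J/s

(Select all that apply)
E

power has SI base units: kg * m^2 / s^3

Checking each option against kg * m^2 / s^3:
  A. W·s: ✗ does not match
  B. N: ✗ does not match
  C. kg·m²/s²: ✗ does not match
  D. J: ✗ does not match
  E. J/s: ✓ matches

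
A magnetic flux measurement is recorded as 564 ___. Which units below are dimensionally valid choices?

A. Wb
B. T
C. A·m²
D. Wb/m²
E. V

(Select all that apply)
A

magnetic flux has SI base units: kg * m^2 / (A * s^2)

Checking each option against kg * m^2 / (A * s^2):
  A. Wb: ✓ matches
  B. T: ✗ does not match
  C. A·m²: ✗ does not match
  D. Wb/m²: ✗ does not match
  E. V: ✗ does not match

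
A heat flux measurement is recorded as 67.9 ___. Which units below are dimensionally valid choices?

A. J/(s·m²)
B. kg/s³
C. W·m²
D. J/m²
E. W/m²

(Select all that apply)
A, B, E

heat flux has SI base units: kg / s^3

Checking each option against kg / s^3:
  A. J/(s·m²): ✓ matches
  B. kg/s³: ✓ matches
  C. W·m²: ✗ does not match
  D. J/m²: ✗ does not match
  E. W/m²: ✓ matches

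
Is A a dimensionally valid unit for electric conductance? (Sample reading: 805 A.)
No

electric conductance has SI base units: A^2 * s^3 / (kg * m^2)
A does NOT reduce to A^2 * s^3 / (kg * m^2); a valid unit for electric conductance would be e.g. S.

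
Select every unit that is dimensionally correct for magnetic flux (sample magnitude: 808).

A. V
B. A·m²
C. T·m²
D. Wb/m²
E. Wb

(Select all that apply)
C, E

magnetic flux has SI base units: kg * m^2 / (A * s^2)

Checking each option against kg * m^2 / (A * s^2):
  A. V: ✗ does not match
  B. A·m²: ✗ does not match
  C. T·m²: ✓ matches
  D. Wb/m²: ✗ does not match
  E. Wb: ✓ matches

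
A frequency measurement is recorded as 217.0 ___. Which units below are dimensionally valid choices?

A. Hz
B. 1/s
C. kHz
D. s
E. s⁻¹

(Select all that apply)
A, B, C, E

frequency has SI base units: 1 / s

Checking each option against 1 / s:
  A. Hz: ✓ matches
  B. 1/s: ✓ matches
  C. kHz: ✓ matches
  D. s: ✗ does not match
  E. s⁻¹: ✓ matches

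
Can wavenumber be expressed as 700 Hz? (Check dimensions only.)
No

wavenumber has SI base units: 1 / m
Hz does NOT reduce to 1 / m; a valid unit for wavenumber would be e.g. 1/m.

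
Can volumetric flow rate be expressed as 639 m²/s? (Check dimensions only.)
No

volumetric flow rate has SI base units: m^3 / s
m²/s does NOT reduce to m^3 / s; a valid unit for volumetric flow rate would be e.g. m³/s.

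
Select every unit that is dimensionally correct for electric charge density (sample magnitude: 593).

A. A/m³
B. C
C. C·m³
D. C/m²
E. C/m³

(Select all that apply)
E

electric charge density has SI base units: A * s / m^3

Checking each option against A * s / m^3:
  A. A/m³: ✗ does not match
  B. C: ✗ does not match
  C. C·m³: ✗ does not match
  D. C/m²: ✗ does not match
  E. C/m³: ✓ matches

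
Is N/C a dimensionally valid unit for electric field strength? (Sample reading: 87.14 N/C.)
Yes

electric field strength has SI base units: kg * m / (A * s^3)
N/C reduces to the same SI base units, so it is a valid unit for electric field strength.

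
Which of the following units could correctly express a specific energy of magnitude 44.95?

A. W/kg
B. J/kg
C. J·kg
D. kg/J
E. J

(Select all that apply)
B

specific energy has SI base units: m^2 / s^2

Checking each option against m^2 / s^2:
  A. W/kg: ✗ does not match
  B. J/kg: ✓ matches
  C. J·kg: ✗ does not match
  D. kg/J: ✗ does not match
  E. J: ✗ does not match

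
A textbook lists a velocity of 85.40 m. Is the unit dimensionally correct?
No

velocity has SI base units: m / s
m does NOT reduce to m / s; a valid unit for velocity would be e.g. m/s.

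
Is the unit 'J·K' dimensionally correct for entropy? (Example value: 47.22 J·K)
No

entropy has SI base units: kg * m^2 / (s^2 * K)
J·K does NOT reduce to kg * m^2 / (s^2 * K); a valid unit for entropy would be e.g. J/K.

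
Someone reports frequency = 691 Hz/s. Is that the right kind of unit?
No

frequency has SI base units: 1 / s
Hz/s does NOT reduce to 1 / s; a valid unit for frequency would be e.g. Hz.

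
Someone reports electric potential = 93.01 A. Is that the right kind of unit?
No

electric potential has SI base units: kg * m^2 / (A * s^3)
A does NOT reduce to kg * m^2 / (A * s^3); a valid unit for electric potential would be e.g. V.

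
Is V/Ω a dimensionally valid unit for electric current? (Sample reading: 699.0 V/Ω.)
Yes

electric current has SI base units: A
V/Ω reduces to the same SI base units, so it is a valid unit for electric current.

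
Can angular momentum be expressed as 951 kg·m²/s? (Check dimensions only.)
Yes

angular momentum has SI base units: kg * m^2 / s
kg·m²/s reduces to the same SI base units, so it is a valid unit for angular momentum.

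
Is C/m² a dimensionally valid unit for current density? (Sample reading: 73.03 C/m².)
No

current density has SI base units: A / m^2
C/m² does NOT reduce to A / m^2; a valid unit for current density would be e.g. A/m².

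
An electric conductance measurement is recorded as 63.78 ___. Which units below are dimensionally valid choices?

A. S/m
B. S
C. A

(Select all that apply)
B

electric conductance has SI base units: A^2 * s^3 / (kg * m^2)

Checking each option against A^2 * s^3 / (kg * m^2):
  A. S/m: ✗ does not match
  B. S: ✓ matches
  C. A: ✗ does not match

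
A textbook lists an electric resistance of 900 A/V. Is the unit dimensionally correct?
No

electric resistance has SI base units: kg * m^2 / (A^2 * s^3)
A/V does NOT reduce to kg * m^2 / (A^2 * s^3); a valid unit for electric resistance would be e.g. Ω.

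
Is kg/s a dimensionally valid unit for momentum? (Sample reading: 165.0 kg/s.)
No

momentum has SI base units: kg * m / s
kg/s does NOT reduce to kg * m / s; a valid unit for momentum would be e.g. kg·m/s.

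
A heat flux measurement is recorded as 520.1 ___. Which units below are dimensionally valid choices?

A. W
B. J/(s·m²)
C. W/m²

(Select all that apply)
B, C

heat flux has SI base units: kg / s^3

Checking each option against kg / s^3:
  A. W: ✗ does not match
  B. J/(s·m²): ✓ matches
  C. W/m²: ✓ matches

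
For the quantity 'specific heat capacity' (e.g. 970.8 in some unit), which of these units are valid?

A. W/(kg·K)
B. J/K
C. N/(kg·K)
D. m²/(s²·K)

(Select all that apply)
D

specific heat capacity has SI base units: m^2 / (s^2 * K)

Checking each option against m^2 / (s^2 * K):
  A. W/(kg·K): ✗ does not match
  B. J/K: ✗ does not match
  C. N/(kg·K): ✗ does not match
  D. m²/(s²·K): ✓ matches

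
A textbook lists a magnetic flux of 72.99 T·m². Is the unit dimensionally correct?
Yes

magnetic flux has SI base units: kg * m^2 / (A * s^2)
T·m² reduces to the same SI base units, so it is a valid unit for magnetic flux.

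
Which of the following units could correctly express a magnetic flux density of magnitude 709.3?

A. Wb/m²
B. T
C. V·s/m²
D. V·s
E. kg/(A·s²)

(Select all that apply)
A, B, C, E

magnetic flux density has SI base units: kg / (A * s^2)

Checking each option against kg / (A * s^2):
  A. Wb/m²: ✓ matches
  B. T: ✓ matches
  C. V·s/m²: ✓ matches
  D. V·s: ✗ does not match
  E. kg/(A·s²): ✓ matches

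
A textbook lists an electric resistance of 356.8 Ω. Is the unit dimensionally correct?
Yes

electric resistance has SI base units: kg * m^2 / (A^2 * s^3)
Ω reduces to the same SI base units, so it is a valid unit for electric resistance.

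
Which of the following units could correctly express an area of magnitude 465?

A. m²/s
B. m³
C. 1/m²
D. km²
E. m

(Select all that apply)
D

area has SI base units: m^2

Checking each option against m^2:
  A. m²/s: ✗ does not match
  B. m³: ✗ does not match
  C. 1/m²: ✗ does not match
  D. km²: ✓ matches
  E. m: ✗ does not match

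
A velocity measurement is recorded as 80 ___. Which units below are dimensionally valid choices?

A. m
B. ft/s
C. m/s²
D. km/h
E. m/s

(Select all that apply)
B, D, E

velocity has SI base units: m / s

Checking each option against m / s:
  A. m: ✗ does not match
  B. ft/s: ✓ matches
  C. m/s²: ✗ does not match
  D. km/h: ✓ matches
  E. m/s: ✓ matches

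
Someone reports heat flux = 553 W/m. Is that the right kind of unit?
No

heat flux has SI base units: kg / s^3
W/m does NOT reduce to kg / s^3; a valid unit for heat flux would be e.g. W/m².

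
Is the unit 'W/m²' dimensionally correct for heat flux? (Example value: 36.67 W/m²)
Yes

heat flux has SI base units: kg / s^3
W/m² reduces to the same SI base units, so it is a valid unit for heat flux.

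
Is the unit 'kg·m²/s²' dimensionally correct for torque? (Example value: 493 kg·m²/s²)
Yes

torque has SI base units: kg * m^2 / s^2
kg·m²/s² reduces to the same SI base units, so it is a valid unit for torque.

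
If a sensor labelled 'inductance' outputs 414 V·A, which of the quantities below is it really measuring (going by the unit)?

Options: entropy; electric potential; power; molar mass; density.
power

inductance should have units dimensionally equivalent to kg * m^2 / (A^2 * s^2) (e.g. H).
The given unit 'V·A' reduces to kg * m^2 / s^3. Of the listed options, that is the dimensionality of power.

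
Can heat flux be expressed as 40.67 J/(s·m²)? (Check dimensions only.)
Yes

heat flux has SI base units: kg / s^3
J/(s·m²) reduces to the same SI base units, so it is a valid unit for heat flux.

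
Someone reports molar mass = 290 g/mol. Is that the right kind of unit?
Yes

molar mass has SI base units: kg / mol
g/mol reduces to the same SI base units, so it is a valid unit for molar mass.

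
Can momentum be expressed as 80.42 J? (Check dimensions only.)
No

momentum has SI base units: kg * m / s
J does NOT reduce to kg * m / s; a valid unit for momentum would be e.g. kg·m/s.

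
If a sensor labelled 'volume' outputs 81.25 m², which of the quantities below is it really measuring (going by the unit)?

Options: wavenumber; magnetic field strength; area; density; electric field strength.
area

volume should have units dimensionally equivalent to m^3 (e.g. m³).
The given unit 'm²' reduces to m^2. Of the listed options, that is the dimensionality of area.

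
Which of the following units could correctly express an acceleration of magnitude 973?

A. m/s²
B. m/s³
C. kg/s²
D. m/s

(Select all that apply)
A

acceleration has SI base units: m / s^2

Checking each option against m / s^2:
  A. m/s²: ✓ matches
  B. m/s³: ✗ does not match
  C. kg/s²: ✗ does not match
  D. m/s: ✗ does not match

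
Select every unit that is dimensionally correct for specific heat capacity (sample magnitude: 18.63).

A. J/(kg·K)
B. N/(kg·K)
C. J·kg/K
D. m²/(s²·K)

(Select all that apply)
A, D

specific heat capacity has SI base units: m^2 / (s^2 * K)

Checking each option against m^2 / (s^2 * K):
  A. J/(kg·K): ✓ matches
  B. N/(kg·K): ✗ does not match
  C. J·kg/K: ✗ does not match
  D. m²/(s²·K): ✓ matches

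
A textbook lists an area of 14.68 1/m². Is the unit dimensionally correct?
No

area has SI base units: m^2
1/m² does NOT reduce to m^2; a valid unit for area would be e.g. m².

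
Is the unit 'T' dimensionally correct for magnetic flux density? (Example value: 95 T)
Yes

magnetic flux density has SI base units: kg / (A * s^2)
T reduces to the same SI base units, so it is a valid unit for magnetic flux density.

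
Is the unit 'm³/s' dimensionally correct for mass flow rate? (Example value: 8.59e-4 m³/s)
No

mass flow rate has SI base units: kg / s
m³/s does NOT reduce to kg / s; a valid unit for mass flow rate would be e.g. kg/s.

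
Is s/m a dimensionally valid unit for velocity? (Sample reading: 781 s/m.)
No

velocity has SI base units: m / s
s/m does NOT reduce to m / s; a valid unit for velocity would be e.g. m/s.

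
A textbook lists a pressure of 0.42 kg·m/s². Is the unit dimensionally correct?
No

pressure has SI base units: kg / (m * s^2)
kg·m/s² does NOT reduce to kg / (m * s^2); a valid unit for pressure would be e.g. Pa.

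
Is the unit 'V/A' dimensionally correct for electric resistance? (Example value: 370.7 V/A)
Yes

electric resistance has SI base units: kg * m^2 / (A^2 * s^3)
V/A reduces to the same SI base units, so it is a valid unit for electric resistance.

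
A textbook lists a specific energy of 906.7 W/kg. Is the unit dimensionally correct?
No

specific energy has SI base units: m^2 / s^2
W/kg does NOT reduce to m^2 / s^2; a valid unit for specific energy would be e.g. J/kg.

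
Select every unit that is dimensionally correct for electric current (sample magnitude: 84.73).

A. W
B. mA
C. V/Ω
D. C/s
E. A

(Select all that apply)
B, C, D, E

electric current has SI base units: A

Checking each option against A:
  A. W: ✗ does not match
  B. mA: ✓ matches
  C. V/Ω: ✓ matches
  D. C/s: ✓ matches
  E. A: ✓ matches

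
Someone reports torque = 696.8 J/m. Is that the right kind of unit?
No

torque has SI base units: kg * m^2 / s^2
J/m does NOT reduce to kg * m^2 / s^2; a valid unit for torque would be e.g. N·m.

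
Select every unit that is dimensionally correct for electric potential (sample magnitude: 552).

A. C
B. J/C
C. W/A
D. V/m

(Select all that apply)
B, C

electric potential has SI base units: kg * m^2 / (A * s^3)

Checking each option against kg * m^2 / (A * s^3):
  A. C: ✗ does not match
  B. J/C: ✓ matches
  C. W/A: ✓ matches
  D. V/m: ✗ does not match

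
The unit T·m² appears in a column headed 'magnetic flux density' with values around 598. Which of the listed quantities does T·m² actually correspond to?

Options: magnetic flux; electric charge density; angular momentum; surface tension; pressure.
magnetic flux

magnetic flux density should have units dimensionally equivalent to kg / (A * s^2) (e.g. T).
The given unit 'T·m²' reduces to kg * m^2 / (A * s^2). Of the listed options, that is the dimensionality of magnetic flux.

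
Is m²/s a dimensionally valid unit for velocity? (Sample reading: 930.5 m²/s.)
No

velocity has SI base units: m / s
m²/s does NOT reduce to m / s; a valid unit for velocity would be e.g. m/s.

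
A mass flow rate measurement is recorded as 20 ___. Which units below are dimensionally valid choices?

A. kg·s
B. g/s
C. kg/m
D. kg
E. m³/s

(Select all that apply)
B

mass flow rate has SI base units: kg / s

Checking each option against kg / s:
  A. kg·s: ✗ does not match
  B. g/s: ✓ matches
  C. kg/m: ✗ does not match
  D. kg: ✗ does not match
  E. m³/s: ✗ does not match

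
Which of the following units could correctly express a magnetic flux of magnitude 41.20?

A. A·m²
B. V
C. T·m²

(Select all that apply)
C

magnetic flux has SI base units: kg * m^2 / (A * s^2)

Checking each option against kg * m^2 / (A * s^2):
  A. A·m²: ✗ does not match
  B. V: ✗ does not match
  C. T·m²: ✓ matches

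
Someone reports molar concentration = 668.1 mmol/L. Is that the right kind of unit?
Yes

molar concentration has SI base units: mol / m^3
mmol/L reduces to the same SI base units, so it is a valid unit for molar concentration.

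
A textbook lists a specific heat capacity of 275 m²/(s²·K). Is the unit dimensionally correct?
Yes

specific heat capacity has SI base units: m^2 / (s^2 * K)
m²/(s²·K) reduces to the same SI base units, so it is a valid unit for specific heat capacity.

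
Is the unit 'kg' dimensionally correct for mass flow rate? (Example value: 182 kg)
No

mass flow rate has SI base units: kg / s
kg does NOT reduce to kg / s; a valid unit for mass flow rate would be e.g. kg/s.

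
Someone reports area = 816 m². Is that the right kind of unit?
Yes

area has SI base units: m^2
m² reduces to the same SI base units, so it is a valid unit for area.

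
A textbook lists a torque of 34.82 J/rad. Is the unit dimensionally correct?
Yes

torque has SI base units: kg * m^2 / s^2
J/rad reduces to the same SI base units, so it is a valid unit for torque.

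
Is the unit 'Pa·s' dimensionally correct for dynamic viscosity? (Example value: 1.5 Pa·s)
Yes

dynamic viscosity has SI base units: kg / (m * s)
Pa·s reduces to the same SI base units, so it is a valid unit for dynamic viscosity.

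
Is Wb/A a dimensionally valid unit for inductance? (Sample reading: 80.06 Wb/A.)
Yes

inductance has SI base units: kg * m^2 / (A^2 * s^2)
Wb/A reduces to the same SI base units, so it is a valid unit for inductance.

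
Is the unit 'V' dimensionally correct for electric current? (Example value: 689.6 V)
No

electric current has SI base units: A
V does NOT reduce to A; a valid unit for electric current would be e.g. A.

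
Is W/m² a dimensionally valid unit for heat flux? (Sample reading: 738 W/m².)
Yes

heat flux has SI base units: kg / s^3
W/m² reduces to the same SI base units, so it is a valid unit for heat flux.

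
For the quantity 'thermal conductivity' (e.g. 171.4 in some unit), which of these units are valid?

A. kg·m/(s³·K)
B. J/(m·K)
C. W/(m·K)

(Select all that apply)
A, C

thermal conductivity has SI base units: kg * m / (s^3 * K)

Checking each option against kg * m / (s^3 * K):
  A. kg·m/(s³·K): ✓ matches
  B. J/(m·K): ✗ does not match
  C. W/(m·K): ✓ matches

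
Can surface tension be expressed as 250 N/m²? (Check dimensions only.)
No

surface tension has SI base units: kg / s^2
N/m² does NOT reduce to kg / s^2; a valid unit for surface tension would be e.g. N/m.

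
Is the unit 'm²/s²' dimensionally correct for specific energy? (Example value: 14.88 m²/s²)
Yes

specific energy has SI base units: m^2 / s^2
m²/s² reduces to the same SI base units, so it is a valid unit for specific energy.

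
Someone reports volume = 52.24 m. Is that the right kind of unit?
No

volume has SI base units: m^3
m does NOT reduce to m^3; a valid unit for volume would be e.g. m³.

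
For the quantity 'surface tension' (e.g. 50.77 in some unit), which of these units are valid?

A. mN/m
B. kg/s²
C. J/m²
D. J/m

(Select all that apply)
A, B, C

surface tension has SI base units: kg / s^2

Checking each option against kg / s^2:
  A. mN/m: ✓ matches
  B. kg/s²: ✓ matches
  C. J/m²: ✓ matches
  D. J/m: ✗ does not match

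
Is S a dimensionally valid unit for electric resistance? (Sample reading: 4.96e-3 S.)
No

electric resistance has SI base units: kg * m^2 / (A^2 * s^3)
S does NOT reduce to kg * m^2 / (A^2 * s^3); a valid unit for electric resistance would be e.g. Ω.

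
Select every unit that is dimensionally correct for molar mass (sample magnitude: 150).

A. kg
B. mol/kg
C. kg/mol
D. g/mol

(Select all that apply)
C, D

molar mass has SI base units: kg / mol

Checking each option against kg / mol:
  A. kg: ✗ does not match
  B. mol/kg: ✗ does not match
  C. kg/mol: ✓ matches
  D. g/mol: ✓ matches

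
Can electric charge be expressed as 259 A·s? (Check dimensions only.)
Yes

electric charge has SI base units: A * s
A·s reduces to the same SI base units, so it is a valid unit for electric charge.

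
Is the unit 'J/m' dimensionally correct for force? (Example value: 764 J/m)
Yes

force has SI base units: kg * m / s^2
J/m reduces to the same SI base units, so it is a valid unit for force.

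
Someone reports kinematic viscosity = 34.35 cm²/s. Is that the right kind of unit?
Yes

kinematic viscosity has SI base units: m^2 / s
cm²/s reduces to the same SI base units, so it is a valid unit for kinematic viscosity.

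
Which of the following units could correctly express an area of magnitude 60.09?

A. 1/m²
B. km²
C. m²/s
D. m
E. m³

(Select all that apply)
B

area has SI base units: m^2

Checking each option against m^2:
  A. 1/m²: ✗ does not match
  B. km²: ✓ matches
  C. m²/s: ✗ does not match
  D. m: ✗ does not match
  E. m³: ✗ does not match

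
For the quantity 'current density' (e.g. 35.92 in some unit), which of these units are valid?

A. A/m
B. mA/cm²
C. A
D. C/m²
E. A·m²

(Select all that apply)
B

current density has SI base units: A / m^2

Checking each option against A / m^2:
  A. A/m: ✗ does not match
  B. mA/cm²: ✓ matches
  C. A: ✗ does not match
  D. C/m²: ✗ does not match
  E. A·m²: ✗ does not match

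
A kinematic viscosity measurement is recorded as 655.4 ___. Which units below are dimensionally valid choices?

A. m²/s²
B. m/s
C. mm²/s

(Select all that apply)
C

kinematic viscosity has SI base units: m^2 / s

Checking each option against m^2 / s:
  A. m²/s²: ✗ does not match
  B. m/s: ✗ does not match
  C. mm²/s: ✓ matches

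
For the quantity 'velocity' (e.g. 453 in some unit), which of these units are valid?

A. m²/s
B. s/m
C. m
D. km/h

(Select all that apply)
D

velocity has SI base units: m / s

Checking each option against m / s:
  A. m²/s: ✗ does not match
  B. s/m: ✗ does not match
  C. m: ✗ does not match
  D. km/h: ✓ matches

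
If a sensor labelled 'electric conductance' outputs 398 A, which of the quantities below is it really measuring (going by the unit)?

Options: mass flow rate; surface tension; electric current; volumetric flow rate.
electric current

electric conductance should have units dimensionally equivalent to A^2 * s^3 / (kg * m^2) (e.g. S).
The given unit 'A' reduces to A. Of the listed options, that is the dimensionality of electric current.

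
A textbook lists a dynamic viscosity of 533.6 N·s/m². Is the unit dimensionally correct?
Yes

dynamic viscosity has SI base units: kg / (m * s)
N·s/m² reduces to the same SI base units, so it is a valid unit for dynamic viscosity.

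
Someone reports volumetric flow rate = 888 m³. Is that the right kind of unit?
No

volumetric flow rate has SI base units: m^3 / s
m³ does NOT reduce to m^3 / s; a valid unit for volumetric flow rate would be e.g. m³/s.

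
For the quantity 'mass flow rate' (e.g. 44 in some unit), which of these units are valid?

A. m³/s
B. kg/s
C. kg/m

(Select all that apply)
B

mass flow rate has SI base units: kg / s

Checking each option against kg / s:
  A. m³/s: ✗ does not match
  B. kg/s: ✓ matches
  C. kg/m: ✗ does not match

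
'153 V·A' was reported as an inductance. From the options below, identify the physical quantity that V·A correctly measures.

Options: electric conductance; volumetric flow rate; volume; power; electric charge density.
power

inductance should have units dimensionally equivalent to kg * m^2 / (A^2 * s^2) (e.g. H).
The given unit 'V·A' reduces to kg * m^2 / s^3. Of the listed options, that is the dimensionality of power.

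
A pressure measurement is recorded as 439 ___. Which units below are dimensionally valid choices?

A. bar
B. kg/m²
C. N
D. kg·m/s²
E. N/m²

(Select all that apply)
A, E

pressure has SI base units: kg / (m * s^2)

Checking each option against kg / (m * s^2):
  A. bar: ✓ matches
  B. kg/m²: ✗ does not match
  C. N: ✗ does not match
  D. kg·m/s²: ✗ does not match
  E. N/m²: ✓ matches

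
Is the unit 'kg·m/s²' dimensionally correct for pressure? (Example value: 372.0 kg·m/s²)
No

pressure has SI base units: kg / (m * s^2)
kg·m/s² does NOT reduce to kg / (m * s^2); a valid unit for pressure would be e.g. Pa.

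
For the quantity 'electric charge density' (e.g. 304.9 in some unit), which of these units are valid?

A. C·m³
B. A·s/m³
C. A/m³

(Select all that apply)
B

electric charge density has SI base units: A * s / m^3

Checking each option against A * s / m^3:
  A. C·m³: ✗ does not match
  B. A·s/m³: ✓ matches
  C. A/m³: ✗ does not match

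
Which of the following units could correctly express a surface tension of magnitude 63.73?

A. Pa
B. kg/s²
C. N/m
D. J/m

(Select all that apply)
B, C

surface tension has SI base units: kg / s^2

Checking each option against kg / s^2:
  A. Pa: ✗ does not match
  B. kg/s²: ✓ matches
  C. N/m: ✓ matches
  D. J/m: ✗ does not match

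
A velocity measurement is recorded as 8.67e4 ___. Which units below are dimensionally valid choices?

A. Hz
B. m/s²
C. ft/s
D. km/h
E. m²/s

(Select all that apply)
C, D

velocity has SI base units: m / s

Checking each option against m / s:
  A. Hz: ✗ does not match
  B. m/s²: ✗ does not match
  C. ft/s: ✓ matches
  D. km/h: ✓ matches
  E. m²/s: ✗ does not match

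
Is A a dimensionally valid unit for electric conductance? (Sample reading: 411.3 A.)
No

electric conductance has SI base units: A^2 * s^3 / (kg * m^2)
A does NOT reduce to A^2 * s^3 / (kg * m^2); a valid unit for electric conductance would be e.g. S.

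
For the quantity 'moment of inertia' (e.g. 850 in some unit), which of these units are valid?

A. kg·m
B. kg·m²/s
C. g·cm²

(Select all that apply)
C

moment of inertia has SI base units: kg * m^2

Checking each option against kg * m^2:
  A. kg·m: ✗ does not match
  B. kg·m²/s: ✗ does not match
  C. g·cm²: ✓ matches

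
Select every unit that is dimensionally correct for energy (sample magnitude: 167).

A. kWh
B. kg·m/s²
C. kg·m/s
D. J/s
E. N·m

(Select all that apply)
A, E

energy has SI base units: kg * m^2 / s^2

Checking each option against kg * m^2 / s^2:
  A. kWh: ✓ matches
  B. kg·m/s²: ✗ does not match
  C. kg·m/s: ✗ does not match
  D. J/s: ✗ does not match
  E. N·m: ✓ matches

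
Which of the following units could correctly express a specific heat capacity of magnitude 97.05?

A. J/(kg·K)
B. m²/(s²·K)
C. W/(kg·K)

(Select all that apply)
A, B

specific heat capacity has SI base units: m^2 / (s^2 * K)

Checking each option against m^2 / (s^2 * K):
  A. J/(kg·K): ✓ matches
  B. m²/(s²·K): ✓ matches
  C. W/(kg·K): ✗ does not match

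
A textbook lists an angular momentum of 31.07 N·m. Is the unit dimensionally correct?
No

angular momentum has SI base units: kg * m^2 / s
N·m does NOT reduce to kg * m^2 / s; a valid unit for angular momentum would be e.g. kg·m²/s.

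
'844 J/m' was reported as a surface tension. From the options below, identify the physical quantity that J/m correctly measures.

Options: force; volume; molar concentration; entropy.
force

surface tension should have units dimensionally equivalent to kg / s^2 (e.g. N/m).
The given unit 'J/m' reduces to kg * m / s^2. Of the listed options, that is the dimensionality of force.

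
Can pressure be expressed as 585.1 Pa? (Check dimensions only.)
Yes

pressure has SI base units: kg / (m * s^2)
Pa reduces to the same SI base units, so it is a valid unit for pressure.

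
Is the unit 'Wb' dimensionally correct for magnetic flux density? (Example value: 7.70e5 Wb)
No

magnetic flux density has SI base units: kg / (A * s^2)
Wb does NOT reduce to kg / (A * s^2); a valid unit for magnetic flux density would be e.g. T.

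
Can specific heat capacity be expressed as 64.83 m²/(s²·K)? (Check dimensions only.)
Yes

specific heat capacity has SI base units: m^2 / (s^2 * K)
m²/(s²·K) reduces to the same SI base units, so it is a valid unit for specific heat capacity.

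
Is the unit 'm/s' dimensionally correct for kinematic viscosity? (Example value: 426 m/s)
No

kinematic viscosity has SI base units: m^2 / s
m/s does NOT reduce to m^2 / s; a valid unit for kinematic viscosity would be e.g. m²/s.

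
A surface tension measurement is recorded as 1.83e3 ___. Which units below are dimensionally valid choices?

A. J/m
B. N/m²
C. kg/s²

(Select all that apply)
C

surface tension has SI base units: kg / s^2

Checking each option against kg / s^2:
  A. J/m: ✗ does not match
  B. N/m²: ✗ does not match
  C. kg/s²: ✓ matches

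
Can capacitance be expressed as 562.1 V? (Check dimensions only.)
No

capacitance has SI base units: A^2 * s^4 / (kg * m^2)
V does NOT reduce to A^2 * s^4 / (kg * m^2); a valid unit for capacitance would be e.g. F.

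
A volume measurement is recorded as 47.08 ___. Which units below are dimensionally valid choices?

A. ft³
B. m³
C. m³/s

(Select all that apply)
A, B

volume has SI base units: m^3

Checking each option against m^3:
  A. ft³: ✓ matches
  B. m³: ✓ matches
  C. m³/s: ✗ does not match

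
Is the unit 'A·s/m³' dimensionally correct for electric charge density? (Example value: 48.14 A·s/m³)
Yes

electric charge density has SI base units: A * s / m^3
A·s/m³ reduces to the same SI base units, so it is a valid unit for electric charge density.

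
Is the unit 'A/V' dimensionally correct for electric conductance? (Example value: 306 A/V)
Yes

electric conductance has SI base units: A^2 * s^3 / (kg * m^2)
A/V reduces to the same SI base units, so it is a valid unit for electric conductance.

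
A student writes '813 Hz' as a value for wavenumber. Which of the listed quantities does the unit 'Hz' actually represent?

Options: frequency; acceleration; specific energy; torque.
frequency

wavenumber should have units dimensionally equivalent to 1 / m (e.g. 1/m).
The given unit 'Hz' reduces to 1 / s. Of the listed options, that is the dimensionality of frequency.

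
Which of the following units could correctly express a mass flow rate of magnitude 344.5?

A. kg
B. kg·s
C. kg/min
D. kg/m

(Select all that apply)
C

mass flow rate has SI base units: kg / s

Checking each option against kg / s:
  A. kg: ✗ does not match
  B. kg·s: ✗ does not match
  C. kg/min: ✓ matches
  D. kg/m: ✗ does not match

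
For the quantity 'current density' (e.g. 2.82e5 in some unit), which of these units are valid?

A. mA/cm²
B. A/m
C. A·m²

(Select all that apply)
A

current density has SI base units: A / m^2

Checking each option against A / m^2:
  A. mA/cm²: ✓ matches
  B. A/m: ✗ does not match
  C. A·m²: ✗ does not match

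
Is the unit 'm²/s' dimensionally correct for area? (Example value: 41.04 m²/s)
No

area has SI base units: m^2
m²/s does NOT reduce to m^2; a valid unit for area would be e.g. m².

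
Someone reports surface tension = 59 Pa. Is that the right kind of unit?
No

surface tension has SI base units: kg / s^2
Pa does NOT reduce to kg / s^2; a valid unit for surface tension would be e.g. N/m.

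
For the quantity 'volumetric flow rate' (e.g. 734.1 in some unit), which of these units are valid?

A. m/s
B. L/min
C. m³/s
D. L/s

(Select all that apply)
B, C, D

volumetric flow rate has SI base units: m^3 / s

Checking each option against m^3 / s:
  A. m/s: ✗ does not match
  B. L/min: ✓ matches
  C. m³/s: ✓ matches
  D. L/s: ✓ matches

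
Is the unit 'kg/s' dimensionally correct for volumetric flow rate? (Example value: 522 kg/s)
No

volumetric flow rate has SI base units: m^3 / s
kg/s does NOT reduce to m^3 / s; a valid unit for volumetric flow rate would be e.g. m³/s.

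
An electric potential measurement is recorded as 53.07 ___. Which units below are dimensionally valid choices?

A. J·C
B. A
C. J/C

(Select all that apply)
C

electric potential has SI base units: kg * m^2 / (A * s^3)

Checking each option against kg * m^2 / (A * s^3):
  A. J·C: ✗ does not match
  B. A: ✗ does not match
  C. J/C: ✓ matches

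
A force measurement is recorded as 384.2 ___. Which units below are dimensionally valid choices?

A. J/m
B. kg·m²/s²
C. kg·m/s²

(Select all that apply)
A, C

force has SI base units: kg * m / s^2

Checking each option against kg * m / s^2:
  A. J/m: ✓ matches
  B. kg·m²/s²: ✗ does not match
  C. kg·m/s²: ✓ matches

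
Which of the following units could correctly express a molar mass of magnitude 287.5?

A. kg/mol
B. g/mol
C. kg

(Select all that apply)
A, B

molar mass has SI base units: kg / mol

Checking each option against kg / mol:
  A. kg/mol: ✓ matches
  B. g/mol: ✓ matches
  C. kg: ✗ does not match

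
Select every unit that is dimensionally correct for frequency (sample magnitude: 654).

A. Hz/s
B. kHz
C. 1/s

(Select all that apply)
B, C

frequency has SI base units: 1 / s

Checking each option against 1 / s:
  A. Hz/s: ✗ does not match
  B. kHz: ✓ matches
  C. 1/s: ✓ matches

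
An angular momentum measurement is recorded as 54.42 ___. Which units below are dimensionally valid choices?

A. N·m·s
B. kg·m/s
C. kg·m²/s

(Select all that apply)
A, C

angular momentum has SI base units: kg * m^2 / s

Checking each option against kg * m^2 / s:
  A. N·m·s: ✓ matches
  B. kg·m/s: ✗ does not match
  C. kg·m²/s: ✓ matches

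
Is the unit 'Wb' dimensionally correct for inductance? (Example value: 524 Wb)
No

inductance has SI base units: kg * m^2 / (A^2 * s^2)
Wb does NOT reduce to kg * m^2 / (A^2 * s^2); a valid unit for inductance would be e.g. H.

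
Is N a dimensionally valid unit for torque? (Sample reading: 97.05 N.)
No

torque has SI base units: kg * m^2 / s^2
N does NOT reduce to kg * m^2 / s^2; a valid unit for torque would be e.g. N·m.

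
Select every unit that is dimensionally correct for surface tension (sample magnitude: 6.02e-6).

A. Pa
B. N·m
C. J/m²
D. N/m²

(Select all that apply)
C

surface tension has SI base units: kg / s^2

Checking each option against kg / s^2:
  A. Pa: ✗ does not match
  B. N·m: ✗ does not match
  C. J/m²: ✓ matches
  D. N/m²: ✗ does not match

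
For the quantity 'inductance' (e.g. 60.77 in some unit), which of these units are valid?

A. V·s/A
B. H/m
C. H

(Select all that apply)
A, C

inductance has SI base units: kg * m^2 / (A^2 * s^2)

Checking each option against kg * m^2 / (A^2 * s^2):
  A. V·s/A: ✓ matches
  B. H/m: ✗ does not match
  C. H: ✓ matches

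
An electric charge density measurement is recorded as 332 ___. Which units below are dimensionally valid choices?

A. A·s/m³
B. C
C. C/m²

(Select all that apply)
A

electric charge density has SI base units: A * s / m^3

Checking each option against A * s / m^3:
  A. A·s/m³: ✓ matches
  B. C: ✗ does not match
  C. C/m²: ✗ does not match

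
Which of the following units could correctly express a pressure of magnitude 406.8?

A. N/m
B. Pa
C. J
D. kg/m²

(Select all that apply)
B

pressure has SI base units: kg / (m * s^2)

Checking each option against kg / (m * s^2):
  A. N/m: ✗ does not match
  B. Pa: ✓ matches
  C. J: ✗ does not match
  D. kg/m²: ✗ does not match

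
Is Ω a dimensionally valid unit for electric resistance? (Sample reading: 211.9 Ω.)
Yes

electric resistance has SI base units: kg * m^2 / (A^2 * s^3)
Ω reduces to the same SI base units, so it is a valid unit for electric resistance.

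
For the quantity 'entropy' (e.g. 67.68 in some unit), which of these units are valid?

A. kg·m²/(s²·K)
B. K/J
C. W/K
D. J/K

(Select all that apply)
A, D

entropy has SI base units: kg * m^2 / (s^2 * K)

Checking each option against kg * m^2 / (s^2 * K):
  A. kg·m²/(s²·K): ✓ matches
  B. K/J: ✗ does not match
  C. W/K: ✗ does not match
  D. J/K: ✓ matches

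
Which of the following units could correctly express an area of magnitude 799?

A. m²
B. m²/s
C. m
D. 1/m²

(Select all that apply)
A

area has SI base units: m^2

Checking each option against m^2:
  A. m²: ✓ matches
  B. m²/s: ✗ does not match
  C. m: ✗ does not match
  D. 1/m²: ✗ does not match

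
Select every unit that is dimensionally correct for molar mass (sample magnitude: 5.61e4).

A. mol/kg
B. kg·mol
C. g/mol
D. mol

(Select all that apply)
C

molar mass has SI base units: kg / mol

Checking each option against kg / mol:
  A. mol/kg: ✗ does not match
  B. kg·mol: ✗ does not match
  C. g/mol: ✓ matches
  D. mol: ✗ does not match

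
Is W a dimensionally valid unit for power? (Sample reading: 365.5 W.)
Yes

power has SI base units: kg * m^2 / s^3
W reduces to the same SI base units, so it is a valid unit for power.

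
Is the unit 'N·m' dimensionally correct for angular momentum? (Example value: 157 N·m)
No

angular momentum has SI base units: kg * m^2 / s
N·m does NOT reduce to kg * m^2 / s; a valid unit for angular momentum would be e.g. kg·m²/s.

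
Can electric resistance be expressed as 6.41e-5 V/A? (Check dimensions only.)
Yes

electric resistance has SI base units: kg * m^2 / (A^2 * s^3)
V/A reduces to the same SI base units, so it is a valid unit for electric resistance.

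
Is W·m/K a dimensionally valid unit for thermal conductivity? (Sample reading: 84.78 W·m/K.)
No

thermal conductivity has SI base units: kg * m / (s^3 * K)
W·m/K does NOT reduce to kg * m / (s^3 * K); a valid unit for thermal conductivity would be e.g. W/(m·K).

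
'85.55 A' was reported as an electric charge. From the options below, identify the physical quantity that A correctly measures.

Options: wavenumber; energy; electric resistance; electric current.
electric current

electric charge should have units dimensionally equivalent to A * s (e.g. C).
The given unit 'A' reduces to A. Of the listed options, that is the dimensionality of electric current.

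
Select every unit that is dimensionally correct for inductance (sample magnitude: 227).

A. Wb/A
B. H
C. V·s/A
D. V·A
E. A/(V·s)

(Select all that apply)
A, B, C

inductance has SI base units: kg * m^2 / (A^2 * s^2)

Checking each option against kg * m^2 / (A^2 * s^2):
  A. Wb/A: ✓ matches
  B. H: ✓ matches
  C. V·s/A: ✓ matches
  D. V·A: ✗ does not match
  E. A/(V·s): ✗ does not match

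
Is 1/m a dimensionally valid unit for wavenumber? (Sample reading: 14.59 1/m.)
Yes

wavenumber has SI base units: 1 / m
1/m reduces to the same SI base units, so it is a valid unit for wavenumber.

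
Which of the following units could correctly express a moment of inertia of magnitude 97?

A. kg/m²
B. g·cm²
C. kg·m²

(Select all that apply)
B, C

moment of inertia has SI base units: kg * m^2

Checking each option against kg * m^2:
  A. kg/m²: ✗ does not match
  B. g·cm²: ✓ matches
  C. kg·m²: ✓ matches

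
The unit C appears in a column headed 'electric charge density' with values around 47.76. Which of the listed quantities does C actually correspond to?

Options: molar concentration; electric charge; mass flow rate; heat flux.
electric charge

electric charge density should have units dimensionally equivalent to A * s / m^3 (e.g. C/m³).
The given unit 'C' reduces to A * s. Of the listed options, that is the dimensionality of electric charge.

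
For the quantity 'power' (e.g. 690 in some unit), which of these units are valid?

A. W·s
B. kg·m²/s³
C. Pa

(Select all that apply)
B

power has SI base units: kg * m^2 / s^3

Checking each option against kg * m^2 / s^3:
  A. W·s: ✗ does not match
  B. kg·m²/s³: ✓ matches
  C. Pa: ✗ does not match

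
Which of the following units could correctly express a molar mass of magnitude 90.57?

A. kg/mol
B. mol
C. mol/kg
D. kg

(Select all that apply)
A

molar mass has SI base units: kg / mol

Checking each option against kg / mol:
  A. kg/mol: ✓ matches
  B. mol: ✗ does not match
  C. mol/kg: ✗ does not match
  D. kg: ✗ does not match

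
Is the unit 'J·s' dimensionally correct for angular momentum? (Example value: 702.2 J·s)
Yes

angular momentum has SI base units: kg * m^2 / s
J·s reduces to the same SI base units, so it is a valid unit for angular momentum.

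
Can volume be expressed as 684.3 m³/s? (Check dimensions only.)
No

volume has SI base units: m^3
m³/s does NOT reduce to m^3; a valid unit for volume would be e.g. m³.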